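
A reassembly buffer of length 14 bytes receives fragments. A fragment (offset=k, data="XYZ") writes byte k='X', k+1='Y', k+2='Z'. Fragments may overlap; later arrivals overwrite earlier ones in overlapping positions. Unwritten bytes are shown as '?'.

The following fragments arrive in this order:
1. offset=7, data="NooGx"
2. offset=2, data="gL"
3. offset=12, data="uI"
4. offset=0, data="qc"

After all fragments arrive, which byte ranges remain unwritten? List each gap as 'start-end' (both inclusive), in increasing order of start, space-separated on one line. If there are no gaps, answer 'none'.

Fragment 1: offset=7 len=5
Fragment 2: offset=2 len=2
Fragment 3: offset=12 len=2
Fragment 4: offset=0 len=2
Gaps: 4-6

Answer: 4-6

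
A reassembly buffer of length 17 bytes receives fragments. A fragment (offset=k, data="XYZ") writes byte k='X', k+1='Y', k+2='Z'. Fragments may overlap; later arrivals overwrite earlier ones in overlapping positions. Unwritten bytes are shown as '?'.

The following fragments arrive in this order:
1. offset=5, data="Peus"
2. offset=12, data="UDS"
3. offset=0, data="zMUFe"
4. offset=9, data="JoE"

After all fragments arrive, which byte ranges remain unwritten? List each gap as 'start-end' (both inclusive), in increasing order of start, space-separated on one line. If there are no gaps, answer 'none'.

Fragment 1: offset=5 len=4
Fragment 2: offset=12 len=3
Fragment 3: offset=0 len=5
Fragment 4: offset=9 len=3
Gaps: 15-16

Answer: 15-16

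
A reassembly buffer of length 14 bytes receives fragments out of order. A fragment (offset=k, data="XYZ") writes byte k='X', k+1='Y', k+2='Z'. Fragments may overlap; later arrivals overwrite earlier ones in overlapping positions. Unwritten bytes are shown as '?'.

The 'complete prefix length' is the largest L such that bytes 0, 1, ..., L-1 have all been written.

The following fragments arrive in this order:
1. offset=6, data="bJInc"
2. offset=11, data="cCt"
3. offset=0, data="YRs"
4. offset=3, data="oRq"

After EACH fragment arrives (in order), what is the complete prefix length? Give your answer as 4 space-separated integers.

Fragment 1: offset=6 data="bJInc" -> buffer=??????bJInc??? -> prefix_len=0
Fragment 2: offset=11 data="cCt" -> buffer=??????bJInccCt -> prefix_len=0
Fragment 3: offset=0 data="YRs" -> buffer=YRs???bJInccCt -> prefix_len=3
Fragment 4: offset=3 data="oRq" -> buffer=YRsoRqbJInccCt -> prefix_len=14

Answer: 0 0 3 14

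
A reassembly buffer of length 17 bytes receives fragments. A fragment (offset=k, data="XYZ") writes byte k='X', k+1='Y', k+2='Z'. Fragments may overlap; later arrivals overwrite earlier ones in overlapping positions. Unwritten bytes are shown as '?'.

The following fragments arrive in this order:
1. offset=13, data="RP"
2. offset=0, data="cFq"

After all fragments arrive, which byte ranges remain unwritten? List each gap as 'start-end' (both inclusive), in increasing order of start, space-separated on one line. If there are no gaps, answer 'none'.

Answer: 3-12 15-16

Derivation:
Fragment 1: offset=13 len=2
Fragment 2: offset=0 len=3
Gaps: 3-12 15-16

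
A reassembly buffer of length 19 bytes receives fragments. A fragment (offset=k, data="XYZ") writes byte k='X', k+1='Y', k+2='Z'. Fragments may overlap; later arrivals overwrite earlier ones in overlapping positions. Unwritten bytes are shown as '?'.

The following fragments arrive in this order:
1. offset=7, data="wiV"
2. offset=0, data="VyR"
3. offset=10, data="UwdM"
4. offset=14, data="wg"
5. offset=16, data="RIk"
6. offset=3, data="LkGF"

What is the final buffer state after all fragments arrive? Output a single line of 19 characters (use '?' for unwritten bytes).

Answer: VyRLkGFwiVUwdMwgRIk

Derivation:
Fragment 1: offset=7 data="wiV" -> buffer=???????wiV?????????
Fragment 2: offset=0 data="VyR" -> buffer=VyR????wiV?????????
Fragment 3: offset=10 data="UwdM" -> buffer=VyR????wiVUwdM?????
Fragment 4: offset=14 data="wg" -> buffer=VyR????wiVUwdMwg???
Fragment 5: offset=16 data="RIk" -> buffer=VyR????wiVUwdMwgRIk
Fragment 6: offset=3 data="LkGF" -> buffer=VyRLkGFwiVUwdMwgRIk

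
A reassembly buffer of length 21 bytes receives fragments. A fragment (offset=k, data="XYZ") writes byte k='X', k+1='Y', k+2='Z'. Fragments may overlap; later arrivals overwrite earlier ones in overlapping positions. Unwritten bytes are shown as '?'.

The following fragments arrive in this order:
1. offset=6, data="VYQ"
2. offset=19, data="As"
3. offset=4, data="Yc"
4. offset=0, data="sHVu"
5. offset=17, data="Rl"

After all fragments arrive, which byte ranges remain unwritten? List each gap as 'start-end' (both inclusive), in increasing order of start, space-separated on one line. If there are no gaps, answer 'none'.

Answer: 9-16

Derivation:
Fragment 1: offset=6 len=3
Fragment 2: offset=19 len=2
Fragment 3: offset=4 len=2
Fragment 4: offset=0 len=4
Fragment 5: offset=17 len=2
Gaps: 9-16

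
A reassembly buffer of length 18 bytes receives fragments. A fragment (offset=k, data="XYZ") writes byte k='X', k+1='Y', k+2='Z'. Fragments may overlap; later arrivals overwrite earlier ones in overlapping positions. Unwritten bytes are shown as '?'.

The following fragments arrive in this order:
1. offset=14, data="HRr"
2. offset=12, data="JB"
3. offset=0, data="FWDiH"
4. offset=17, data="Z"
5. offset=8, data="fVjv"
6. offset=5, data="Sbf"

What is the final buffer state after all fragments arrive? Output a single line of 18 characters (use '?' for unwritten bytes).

Answer: FWDiHSbffVjvJBHRrZ

Derivation:
Fragment 1: offset=14 data="HRr" -> buffer=??????????????HRr?
Fragment 2: offset=12 data="JB" -> buffer=????????????JBHRr?
Fragment 3: offset=0 data="FWDiH" -> buffer=FWDiH???????JBHRr?
Fragment 4: offset=17 data="Z" -> buffer=FWDiH???????JBHRrZ
Fragment 5: offset=8 data="fVjv" -> buffer=FWDiH???fVjvJBHRrZ
Fragment 6: offset=5 data="Sbf" -> buffer=FWDiHSbffVjvJBHRrZ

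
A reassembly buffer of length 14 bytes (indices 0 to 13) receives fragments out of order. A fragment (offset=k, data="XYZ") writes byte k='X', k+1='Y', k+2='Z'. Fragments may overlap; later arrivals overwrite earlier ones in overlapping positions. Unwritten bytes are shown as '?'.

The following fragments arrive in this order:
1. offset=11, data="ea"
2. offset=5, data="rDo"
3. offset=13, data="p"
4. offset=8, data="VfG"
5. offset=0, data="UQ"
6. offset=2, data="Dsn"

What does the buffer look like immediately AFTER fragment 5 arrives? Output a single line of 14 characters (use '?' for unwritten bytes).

Fragment 1: offset=11 data="ea" -> buffer=???????????ea?
Fragment 2: offset=5 data="rDo" -> buffer=?????rDo???ea?
Fragment 3: offset=13 data="p" -> buffer=?????rDo???eap
Fragment 4: offset=8 data="VfG" -> buffer=?????rDoVfGeap
Fragment 5: offset=0 data="UQ" -> buffer=UQ???rDoVfGeap

Answer: UQ???rDoVfGeap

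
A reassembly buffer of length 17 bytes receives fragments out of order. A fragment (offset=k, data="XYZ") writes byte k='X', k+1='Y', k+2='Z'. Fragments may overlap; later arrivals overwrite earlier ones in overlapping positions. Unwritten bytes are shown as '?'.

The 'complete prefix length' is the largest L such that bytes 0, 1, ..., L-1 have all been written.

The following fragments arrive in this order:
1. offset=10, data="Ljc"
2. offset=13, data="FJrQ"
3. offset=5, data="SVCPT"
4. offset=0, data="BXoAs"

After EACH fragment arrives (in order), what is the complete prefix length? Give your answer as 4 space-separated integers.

Answer: 0 0 0 17

Derivation:
Fragment 1: offset=10 data="Ljc" -> buffer=??????????Ljc???? -> prefix_len=0
Fragment 2: offset=13 data="FJrQ" -> buffer=??????????LjcFJrQ -> prefix_len=0
Fragment 3: offset=5 data="SVCPT" -> buffer=?????SVCPTLjcFJrQ -> prefix_len=0
Fragment 4: offset=0 data="BXoAs" -> buffer=BXoAsSVCPTLjcFJrQ -> prefix_len=17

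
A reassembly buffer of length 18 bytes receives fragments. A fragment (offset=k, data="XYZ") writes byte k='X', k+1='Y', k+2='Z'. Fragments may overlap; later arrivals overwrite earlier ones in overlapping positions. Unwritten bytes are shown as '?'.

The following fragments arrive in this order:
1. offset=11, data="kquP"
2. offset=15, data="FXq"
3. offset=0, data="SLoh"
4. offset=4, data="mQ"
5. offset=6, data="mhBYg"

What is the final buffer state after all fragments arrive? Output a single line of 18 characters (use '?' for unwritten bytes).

Fragment 1: offset=11 data="kquP" -> buffer=???????????kquP???
Fragment 2: offset=15 data="FXq" -> buffer=???????????kquPFXq
Fragment 3: offset=0 data="SLoh" -> buffer=SLoh???????kquPFXq
Fragment 4: offset=4 data="mQ" -> buffer=SLohmQ?????kquPFXq
Fragment 5: offset=6 data="mhBYg" -> buffer=SLohmQmhBYgkquPFXq

Answer: SLohmQmhBYgkquPFXq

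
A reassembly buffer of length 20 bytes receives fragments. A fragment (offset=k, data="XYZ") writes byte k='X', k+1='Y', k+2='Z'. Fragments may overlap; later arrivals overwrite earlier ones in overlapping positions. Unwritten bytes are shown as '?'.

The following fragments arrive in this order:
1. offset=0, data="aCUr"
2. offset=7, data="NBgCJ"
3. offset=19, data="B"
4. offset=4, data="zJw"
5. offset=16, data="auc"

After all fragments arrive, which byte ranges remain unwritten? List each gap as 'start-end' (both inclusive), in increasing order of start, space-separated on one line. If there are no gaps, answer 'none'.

Answer: 12-15

Derivation:
Fragment 1: offset=0 len=4
Fragment 2: offset=7 len=5
Fragment 3: offset=19 len=1
Fragment 4: offset=4 len=3
Fragment 5: offset=16 len=3
Gaps: 12-15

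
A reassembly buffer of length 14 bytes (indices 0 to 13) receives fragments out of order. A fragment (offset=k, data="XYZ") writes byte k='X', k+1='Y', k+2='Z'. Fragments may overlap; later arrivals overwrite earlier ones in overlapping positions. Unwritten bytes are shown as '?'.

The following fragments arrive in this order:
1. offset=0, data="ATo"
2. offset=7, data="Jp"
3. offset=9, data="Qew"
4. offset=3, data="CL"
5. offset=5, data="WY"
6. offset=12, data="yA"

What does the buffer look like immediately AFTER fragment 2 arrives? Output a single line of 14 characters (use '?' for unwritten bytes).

Fragment 1: offset=0 data="ATo" -> buffer=ATo???????????
Fragment 2: offset=7 data="Jp" -> buffer=ATo????Jp?????

Answer: ATo????Jp?????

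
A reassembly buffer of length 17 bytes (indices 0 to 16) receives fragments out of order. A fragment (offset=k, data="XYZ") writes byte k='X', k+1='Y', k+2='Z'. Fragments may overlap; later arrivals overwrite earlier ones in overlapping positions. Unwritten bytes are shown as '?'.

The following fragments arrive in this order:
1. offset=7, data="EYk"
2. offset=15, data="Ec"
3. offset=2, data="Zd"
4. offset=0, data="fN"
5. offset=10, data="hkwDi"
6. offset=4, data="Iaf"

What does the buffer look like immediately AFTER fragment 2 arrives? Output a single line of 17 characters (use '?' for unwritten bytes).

Answer: ???????EYk?????Ec

Derivation:
Fragment 1: offset=7 data="EYk" -> buffer=???????EYk???????
Fragment 2: offset=15 data="Ec" -> buffer=???????EYk?????Ec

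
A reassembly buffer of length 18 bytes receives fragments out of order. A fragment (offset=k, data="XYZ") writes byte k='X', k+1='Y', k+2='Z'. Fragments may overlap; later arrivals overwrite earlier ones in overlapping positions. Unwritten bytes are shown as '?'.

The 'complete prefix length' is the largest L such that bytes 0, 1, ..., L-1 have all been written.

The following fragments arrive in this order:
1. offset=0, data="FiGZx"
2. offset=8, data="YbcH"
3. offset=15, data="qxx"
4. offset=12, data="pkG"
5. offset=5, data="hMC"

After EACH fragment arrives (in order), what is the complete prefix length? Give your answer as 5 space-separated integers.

Answer: 5 5 5 5 18

Derivation:
Fragment 1: offset=0 data="FiGZx" -> buffer=FiGZx????????????? -> prefix_len=5
Fragment 2: offset=8 data="YbcH" -> buffer=FiGZx???YbcH?????? -> prefix_len=5
Fragment 3: offset=15 data="qxx" -> buffer=FiGZx???YbcH???qxx -> prefix_len=5
Fragment 4: offset=12 data="pkG" -> buffer=FiGZx???YbcHpkGqxx -> prefix_len=5
Fragment 5: offset=5 data="hMC" -> buffer=FiGZxhMCYbcHpkGqxx -> prefix_len=18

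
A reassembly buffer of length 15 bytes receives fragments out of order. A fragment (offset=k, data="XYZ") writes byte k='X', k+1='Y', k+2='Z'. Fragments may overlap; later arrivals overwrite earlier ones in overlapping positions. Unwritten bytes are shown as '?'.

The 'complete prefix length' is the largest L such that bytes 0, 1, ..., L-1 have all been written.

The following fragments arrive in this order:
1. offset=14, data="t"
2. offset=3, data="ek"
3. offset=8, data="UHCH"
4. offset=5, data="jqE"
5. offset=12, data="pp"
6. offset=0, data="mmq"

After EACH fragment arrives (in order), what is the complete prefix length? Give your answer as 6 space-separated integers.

Answer: 0 0 0 0 0 15

Derivation:
Fragment 1: offset=14 data="t" -> buffer=??????????????t -> prefix_len=0
Fragment 2: offset=3 data="ek" -> buffer=???ek?????????t -> prefix_len=0
Fragment 3: offset=8 data="UHCH" -> buffer=???ek???UHCH??t -> prefix_len=0
Fragment 4: offset=5 data="jqE" -> buffer=???ekjqEUHCH??t -> prefix_len=0
Fragment 5: offset=12 data="pp" -> buffer=???ekjqEUHCHppt -> prefix_len=0
Fragment 6: offset=0 data="mmq" -> buffer=mmqekjqEUHCHppt -> prefix_len=15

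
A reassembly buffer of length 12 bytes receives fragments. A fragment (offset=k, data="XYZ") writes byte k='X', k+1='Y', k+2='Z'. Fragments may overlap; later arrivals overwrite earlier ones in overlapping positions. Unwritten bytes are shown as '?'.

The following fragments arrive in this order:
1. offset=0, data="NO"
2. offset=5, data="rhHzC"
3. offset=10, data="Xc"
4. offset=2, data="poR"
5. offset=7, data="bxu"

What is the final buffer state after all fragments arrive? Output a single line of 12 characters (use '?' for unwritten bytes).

Fragment 1: offset=0 data="NO" -> buffer=NO??????????
Fragment 2: offset=5 data="rhHzC" -> buffer=NO???rhHzC??
Fragment 3: offset=10 data="Xc" -> buffer=NO???rhHzCXc
Fragment 4: offset=2 data="poR" -> buffer=NOpoRrhHzCXc
Fragment 5: offset=7 data="bxu" -> buffer=NOpoRrhbxuXc

Answer: NOpoRrhbxuXc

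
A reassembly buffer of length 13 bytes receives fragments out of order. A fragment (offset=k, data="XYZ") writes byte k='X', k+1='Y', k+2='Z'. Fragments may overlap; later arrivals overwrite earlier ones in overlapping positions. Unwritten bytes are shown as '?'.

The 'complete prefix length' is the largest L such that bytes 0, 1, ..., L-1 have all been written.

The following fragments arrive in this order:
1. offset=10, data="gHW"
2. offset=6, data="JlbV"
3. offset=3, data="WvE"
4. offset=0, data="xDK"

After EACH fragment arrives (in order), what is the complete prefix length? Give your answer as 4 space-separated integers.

Fragment 1: offset=10 data="gHW" -> buffer=??????????gHW -> prefix_len=0
Fragment 2: offset=6 data="JlbV" -> buffer=??????JlbVgHW -> prefix_len=0
Fragment 3: offset=3 data="WvE" -> buffer=???WvEJlbVgHW -> prefix_len=0
Fragment 4: offset=0 data="xDK" -> buffer=xDKWvEJlbVgHW -> prefix_len=13

Answer: 0 0 0 13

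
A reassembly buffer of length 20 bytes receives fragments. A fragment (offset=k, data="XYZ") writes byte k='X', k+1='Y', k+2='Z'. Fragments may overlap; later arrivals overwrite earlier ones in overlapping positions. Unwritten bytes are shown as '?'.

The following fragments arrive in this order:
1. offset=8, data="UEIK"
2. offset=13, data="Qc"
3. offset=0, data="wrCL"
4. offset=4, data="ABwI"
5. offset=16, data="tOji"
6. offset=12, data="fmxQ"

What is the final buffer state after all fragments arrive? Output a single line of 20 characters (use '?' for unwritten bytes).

Answer: wrCLABwIUEIKfmxQtOji

Derivation:
Fragment 1: offset=8 data="UEIK" -> buffer=????????UEIK????????
Fragment 2: offset=13 data="Qc" -> buffer=????????UEIK?Qc?????
Fragment 3: offset=0 data="wrCL" -> buffer=wrCL????UEIK?Qc?????
Fragment 4: offset=4 data="ABwI" -> buffer=wrCLABwIUEIK?Qc?????
Fragment 5: offset=16 data="tOji" -> buffer=wrCLABwIUEIK?Qc?tOji
Fragment 6: offset=12 data="fmxQ" -> buffer=wrCLABwIUEIKfmxQtOji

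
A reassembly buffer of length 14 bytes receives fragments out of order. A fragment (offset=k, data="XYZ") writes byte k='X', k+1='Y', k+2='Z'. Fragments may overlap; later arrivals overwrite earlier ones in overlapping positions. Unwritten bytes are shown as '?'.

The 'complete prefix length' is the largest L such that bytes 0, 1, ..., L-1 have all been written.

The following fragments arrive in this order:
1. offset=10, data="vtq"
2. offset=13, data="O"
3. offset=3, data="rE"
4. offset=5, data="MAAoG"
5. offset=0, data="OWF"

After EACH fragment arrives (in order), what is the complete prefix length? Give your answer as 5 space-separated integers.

Fragment 1: offset=10 data="vtq" -> buffer=??????????vtq? -> prefix_len=0
Fragment 2: offset=13 data="O" -> buffer=??????????vtqO -> prefix_len=0
Fragment 3: offset=3 data="rE" -> buffer=???rE?????vtqO -> prefix_len=0
Fragment 4: offset=5 data="MAAoG" -> buffer=???rEMAAoGvtqO -> prefix_len=0
Fragment 5: offset=0 data="OWF" -> buffer=OWFrEMAAoGvtqO -> prefix_len=14

Answer: 0 0 0 0 14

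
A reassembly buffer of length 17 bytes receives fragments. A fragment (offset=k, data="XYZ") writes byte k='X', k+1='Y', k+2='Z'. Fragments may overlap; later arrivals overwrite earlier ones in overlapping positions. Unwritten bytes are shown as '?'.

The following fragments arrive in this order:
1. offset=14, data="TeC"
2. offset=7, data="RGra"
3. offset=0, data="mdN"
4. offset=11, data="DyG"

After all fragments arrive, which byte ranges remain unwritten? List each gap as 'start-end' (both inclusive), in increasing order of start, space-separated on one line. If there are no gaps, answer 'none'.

Fragment 1: offset=14 len=3
Fragment 2: offset=7 len=4
Fragment 3: offset=0 len=3
Fragment 4: offset=11 len=3
Gaps: 3-6

Answer: 3-6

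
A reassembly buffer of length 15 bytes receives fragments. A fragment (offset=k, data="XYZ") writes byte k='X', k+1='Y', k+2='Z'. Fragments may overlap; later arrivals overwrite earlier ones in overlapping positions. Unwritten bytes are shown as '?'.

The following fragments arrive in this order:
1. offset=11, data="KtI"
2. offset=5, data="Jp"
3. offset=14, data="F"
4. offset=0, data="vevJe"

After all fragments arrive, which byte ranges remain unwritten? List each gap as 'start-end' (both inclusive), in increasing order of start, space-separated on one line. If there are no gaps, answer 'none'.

Answer: 7-10

Derivation:
Fragment 1: offset=11 len=3
Fragment 2: offset=5 len=2
Fragment 3: offset=14 len=1
Fragment 4: offset=0 len=5
Gaps: 7-10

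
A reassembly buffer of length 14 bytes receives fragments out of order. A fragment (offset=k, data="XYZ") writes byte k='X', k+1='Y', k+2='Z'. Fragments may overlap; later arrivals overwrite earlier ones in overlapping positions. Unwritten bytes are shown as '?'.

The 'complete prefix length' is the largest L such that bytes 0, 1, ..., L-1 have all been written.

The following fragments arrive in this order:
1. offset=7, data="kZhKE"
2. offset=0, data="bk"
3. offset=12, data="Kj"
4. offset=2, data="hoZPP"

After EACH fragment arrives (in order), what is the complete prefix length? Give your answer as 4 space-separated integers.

Fragment 1: offset=7 data="kZhKE" -> buffer=???????kZhKE?? -> prefix_len=0
Fragment 2: offset=0 data="bk" -> buffer=bk?????kZhKE?? -> prefix_len=2
Fragment 3: offset=12 data="Kj" -> buffer=bk?????kZhKEKj -> prefix_len=2
Fragment 4: offset=2 data="hoZPP" -> buffer=bkhoZPPkZhKEKj -> prefix_len=14

Answer: 0 2 2 14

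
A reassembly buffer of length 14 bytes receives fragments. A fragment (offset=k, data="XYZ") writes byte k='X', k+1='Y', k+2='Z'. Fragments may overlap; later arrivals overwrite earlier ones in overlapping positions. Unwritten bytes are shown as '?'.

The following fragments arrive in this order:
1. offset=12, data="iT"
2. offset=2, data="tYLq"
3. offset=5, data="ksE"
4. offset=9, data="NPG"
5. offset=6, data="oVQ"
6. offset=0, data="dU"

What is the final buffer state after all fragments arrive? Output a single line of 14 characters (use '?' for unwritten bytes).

Answer: dUtYLkoVQNPGiT

Derivation:
Fragment 1: offset=12 data="iT" -> buffer=????????????iT
Fragment 2: offset=2 data="tYLq" -> buffer=??tYLq??????iT
Fragment 3: offset=5 data="ksE" -> buffer=??tYLksE????iT
Fragment 4: offset=9 data="NPG" -> buffer=??tYLksE?NPGiT
Fragment 5: offset=6 data="oVQ" -> buffer=??tYLkoVQNPGiT
Fragment 6: offset=0 data="dU" -> buffer=dUtYLkoVQNPGiT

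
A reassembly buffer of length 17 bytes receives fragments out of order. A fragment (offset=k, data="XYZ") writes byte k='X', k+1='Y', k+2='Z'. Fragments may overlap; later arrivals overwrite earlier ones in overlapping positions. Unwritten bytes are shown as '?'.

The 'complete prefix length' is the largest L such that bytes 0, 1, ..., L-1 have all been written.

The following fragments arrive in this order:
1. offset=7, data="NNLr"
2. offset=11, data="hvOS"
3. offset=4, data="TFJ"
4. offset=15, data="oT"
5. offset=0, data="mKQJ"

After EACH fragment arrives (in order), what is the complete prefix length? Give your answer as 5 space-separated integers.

Fragment 1: offset=7 data="NNLr" -> buffer=???????NNLr?????? -> prefix_len=0
Fragment 2: offset=11 data="hvOS" -> buffer=???????NNLrhvOS?? -> prefix_len=0
Fragment 3: offset=4 data="TFJ" -> buffer=????TFJNNLrhvOS?? -> prefix_len=0
Fragment 4: offset=15 data="oT" -> buffer=????TFJNNLrhvOSoT -> prefix_len=0
Fragment 5: offset=0 data="mKQJ" -> buffer=mKQJTFJNNLrhvOSoT -> prefix_len=17

Answer: 0 0 0 0 17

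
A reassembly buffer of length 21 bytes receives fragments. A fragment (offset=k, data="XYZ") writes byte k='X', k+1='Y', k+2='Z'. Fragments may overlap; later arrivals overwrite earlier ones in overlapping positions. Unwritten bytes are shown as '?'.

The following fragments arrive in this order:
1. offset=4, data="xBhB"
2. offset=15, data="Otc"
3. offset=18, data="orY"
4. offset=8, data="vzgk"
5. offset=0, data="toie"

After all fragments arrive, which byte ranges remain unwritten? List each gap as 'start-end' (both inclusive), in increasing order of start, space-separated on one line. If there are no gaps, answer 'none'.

Fragment 1: offset=4 len=4
Fragment 2: offset=15 len=3
Fragment 3: offset=18 len=3
Fragment 4: offset=8 len=4
Fragment 5: offset=0 len=4
Gaps: 12-14

Answer: 12-14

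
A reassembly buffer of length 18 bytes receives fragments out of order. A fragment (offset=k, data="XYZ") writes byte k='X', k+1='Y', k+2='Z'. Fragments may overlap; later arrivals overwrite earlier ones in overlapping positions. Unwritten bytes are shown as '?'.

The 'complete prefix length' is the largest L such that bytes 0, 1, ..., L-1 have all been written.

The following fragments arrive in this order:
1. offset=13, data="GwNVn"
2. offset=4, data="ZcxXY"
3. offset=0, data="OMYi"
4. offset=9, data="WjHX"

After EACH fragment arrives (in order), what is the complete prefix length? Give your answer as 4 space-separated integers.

Answer: 0 0 9 18

Derivation:
Fragment 1: offset=13 data="GwNVn" -> buffer=?????????????GwNVn -> prefix_len=0
Fragment 2: offset=4 data="ZcxXY" -> buffer=????ZcxXY????GwNVn -> prefix_len=0
Fragment 3: offset=0 data="OMYi" -> buffer=OMYiZcxXY????GwNVn -> prefix_len=9
Fragment 4: offset=9 data="WjHX" -> buffer=OMYiZcxXYWjHXGwNVn -> prefix_len=18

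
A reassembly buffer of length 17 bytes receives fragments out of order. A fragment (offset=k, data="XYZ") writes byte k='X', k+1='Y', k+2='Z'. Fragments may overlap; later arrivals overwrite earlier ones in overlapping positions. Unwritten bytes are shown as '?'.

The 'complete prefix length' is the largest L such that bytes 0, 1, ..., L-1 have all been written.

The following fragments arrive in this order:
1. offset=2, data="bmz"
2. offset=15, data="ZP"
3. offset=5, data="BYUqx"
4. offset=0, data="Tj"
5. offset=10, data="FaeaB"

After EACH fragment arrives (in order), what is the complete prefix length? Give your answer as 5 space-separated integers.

Fragment 1: offset=2 data="bmz" -> buffer=??bmz???????????? -> prefix_len=0
Fragment 2: offset=15 data="ZP" -> buffer=??bmz??????????ZP -> prefix_len=0
Fragment 3: offset=5 data="BYUqx" -> buffer=??bmzBYUqx?????ZP -> prefix_len=0
Fragment 4: offset=0 data="Tj" -> buffer=TjbmzBYUqx?????ZP -> prefix_len=10
Fragment 5: offset=10 data="FaeaB" -> buffer=TjbmzBYUqxFaeaBZP -> prefix_len=17

Answer: 0 0 0 10 17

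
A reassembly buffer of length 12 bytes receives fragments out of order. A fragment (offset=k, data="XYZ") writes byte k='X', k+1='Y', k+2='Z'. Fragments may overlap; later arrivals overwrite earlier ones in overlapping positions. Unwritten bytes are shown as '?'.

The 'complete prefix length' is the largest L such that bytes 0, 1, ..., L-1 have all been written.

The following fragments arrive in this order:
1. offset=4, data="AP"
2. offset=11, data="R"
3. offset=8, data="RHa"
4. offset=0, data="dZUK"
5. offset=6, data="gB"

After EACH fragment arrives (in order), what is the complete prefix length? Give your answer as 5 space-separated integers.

Answer: 0 0 0 6 12

Derivation:
Fragment 1: offset=4 data="AP" -> buffer=????AP?????? -> prefix_len=0
Fragment 2: offset=11 data="R" -> buffer=????AP?????R -> prefix_len=0
Fragment 3: offset=8 data="RHa" -> buffer=????AP??RHaR -> prefix_len=0
Fragment 4: offset=0 data="dZUK" -> buffer=dZUKAP??RHaR -> prefix_len=6
Fragment 5: offset=6 data="gB" -> buffer=dZUKAPgBRHaR -> prefix_len=12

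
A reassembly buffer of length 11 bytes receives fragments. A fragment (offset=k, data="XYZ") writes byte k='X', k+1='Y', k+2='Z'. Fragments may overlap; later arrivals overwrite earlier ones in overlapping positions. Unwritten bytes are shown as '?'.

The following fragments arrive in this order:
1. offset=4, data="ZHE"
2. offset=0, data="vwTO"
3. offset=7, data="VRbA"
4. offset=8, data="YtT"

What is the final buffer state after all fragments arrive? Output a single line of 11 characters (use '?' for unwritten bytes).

Answer: vwTOZHEVYtT

Derivation:
Fragment 1: offset=4 data="ZHE" -> buffer=????ZHE????
Fragment 2: offset=0 data="vwTO" -> buffer=vwTOZHE????
Fragment 3: offset=7 data="VRbA" -> buffer=vwTOZHEVRbA
Fragment 4: offset=8 data="YtT" -> buffer=vwTOZHEVYtT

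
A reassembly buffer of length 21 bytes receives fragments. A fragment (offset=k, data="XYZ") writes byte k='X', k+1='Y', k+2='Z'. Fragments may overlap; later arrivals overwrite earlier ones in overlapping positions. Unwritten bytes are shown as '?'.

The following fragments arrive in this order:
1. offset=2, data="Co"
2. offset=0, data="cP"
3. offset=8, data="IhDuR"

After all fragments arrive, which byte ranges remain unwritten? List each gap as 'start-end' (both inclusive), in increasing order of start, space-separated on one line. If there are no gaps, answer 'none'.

Fragment 1: offset=2 len=2
Fragment 2: offset=0 len=2
Fragment 3: offset=8 len=5
Gaps: 4-7 13-20

Answer: 4-7 13-20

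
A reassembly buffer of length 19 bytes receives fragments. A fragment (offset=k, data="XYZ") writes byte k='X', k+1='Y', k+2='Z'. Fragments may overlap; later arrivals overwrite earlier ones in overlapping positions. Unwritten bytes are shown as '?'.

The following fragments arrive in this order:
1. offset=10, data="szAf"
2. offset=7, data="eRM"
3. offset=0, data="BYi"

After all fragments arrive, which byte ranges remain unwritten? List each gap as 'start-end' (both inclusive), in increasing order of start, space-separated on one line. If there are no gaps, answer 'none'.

Fragment 1: offset=10 len=4
Fragment 2: offset=7 len=3
Fragment 3: offset=0 len=3
Gaps: 3-6 14-18

Answer: 3-6 14-18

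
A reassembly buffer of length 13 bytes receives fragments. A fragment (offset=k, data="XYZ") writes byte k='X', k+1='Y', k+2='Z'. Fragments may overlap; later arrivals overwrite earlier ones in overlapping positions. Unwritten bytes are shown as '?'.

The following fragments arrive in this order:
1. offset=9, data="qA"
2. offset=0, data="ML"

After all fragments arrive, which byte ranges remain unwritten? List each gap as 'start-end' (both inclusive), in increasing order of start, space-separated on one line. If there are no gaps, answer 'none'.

Fragment 1: offset=9 len=2
Fragment 2: offset=0 len=2
Gaps: 2-8 11-12

Answer: 2-8 11-12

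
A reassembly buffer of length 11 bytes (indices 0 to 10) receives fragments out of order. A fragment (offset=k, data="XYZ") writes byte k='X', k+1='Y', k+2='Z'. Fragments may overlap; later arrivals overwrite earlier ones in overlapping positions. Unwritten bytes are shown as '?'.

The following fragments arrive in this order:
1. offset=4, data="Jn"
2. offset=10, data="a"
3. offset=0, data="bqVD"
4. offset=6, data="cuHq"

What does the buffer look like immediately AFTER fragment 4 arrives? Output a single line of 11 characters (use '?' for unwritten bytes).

Answer: bqVDJncuHqa

Derivation:
Fragment 1: offset=4 data="Jn" -> buffer=????Jn?????
Fragment 2: offset=10 data="a" -> buffer=????Jn????a
Fragment 3: offset=0 data="bqVD" -> buffer=bqVDJn????a
Fragment 4: offset=6 data="cuHq" -> buffer=bqVDJncuHqa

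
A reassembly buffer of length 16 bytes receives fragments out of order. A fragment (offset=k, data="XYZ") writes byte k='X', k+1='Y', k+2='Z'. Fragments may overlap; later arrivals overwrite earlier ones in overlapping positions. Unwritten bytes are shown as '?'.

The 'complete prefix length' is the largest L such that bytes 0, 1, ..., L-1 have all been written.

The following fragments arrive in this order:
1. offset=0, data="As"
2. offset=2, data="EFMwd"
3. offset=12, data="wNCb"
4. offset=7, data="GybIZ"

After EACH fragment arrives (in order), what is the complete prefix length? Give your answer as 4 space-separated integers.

Fragment 1: offset=0 data="As" -> buffer=As?????????????? -> prefix_len=2
Fragment 2: offset=2 data="EFMwd" -> buffer=AsEFMwd????????? -> prefix_len=7
Fragment 3: offset=12 data="wNCb" -> buffer=AsEFMwd?????wNCb -> prefix_len=7
Fragment 4: offset=7 data="GybIZ" -> buffer=AsEFMwdGybIZwNCb -> prefix_len=16

Answer: 2 7 7 16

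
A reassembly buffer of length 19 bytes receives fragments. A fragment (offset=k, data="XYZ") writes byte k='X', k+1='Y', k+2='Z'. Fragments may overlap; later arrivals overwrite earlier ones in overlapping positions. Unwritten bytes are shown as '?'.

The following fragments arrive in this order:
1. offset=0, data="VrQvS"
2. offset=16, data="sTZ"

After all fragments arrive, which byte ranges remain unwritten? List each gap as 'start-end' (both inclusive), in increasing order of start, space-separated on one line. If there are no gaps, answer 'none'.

Fragment 1: offset=0 len=5
Fragment 2: offset=16 len=3
Gaps: 5-15

Answer: 5-15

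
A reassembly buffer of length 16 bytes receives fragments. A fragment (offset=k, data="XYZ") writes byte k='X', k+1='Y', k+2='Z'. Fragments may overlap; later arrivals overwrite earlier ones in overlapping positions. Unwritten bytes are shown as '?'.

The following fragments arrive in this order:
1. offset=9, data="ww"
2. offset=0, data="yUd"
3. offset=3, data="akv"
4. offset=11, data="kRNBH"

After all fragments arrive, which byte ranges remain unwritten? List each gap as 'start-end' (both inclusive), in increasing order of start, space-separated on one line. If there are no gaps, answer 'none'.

Answer: 6-8

Derivation:
Fragment 1: offset=9 len=2
Fragment 2: offset=0 len=3
Fragment 3: offset=3 len=3
Fragment 4: offset=11 len=5
Gaps: 6-8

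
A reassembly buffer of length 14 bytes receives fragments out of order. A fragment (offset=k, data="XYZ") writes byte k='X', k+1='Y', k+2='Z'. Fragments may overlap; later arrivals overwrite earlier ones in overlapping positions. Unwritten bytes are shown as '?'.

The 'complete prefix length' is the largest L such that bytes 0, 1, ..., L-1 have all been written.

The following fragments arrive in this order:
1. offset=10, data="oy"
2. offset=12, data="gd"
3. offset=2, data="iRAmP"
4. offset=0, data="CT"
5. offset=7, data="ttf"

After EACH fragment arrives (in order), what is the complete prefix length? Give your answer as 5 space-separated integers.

Fragment 1: offset=10 data="oy" -> buffer=??????????oy?? -> prefix_len=0
Fragment 2: offset=12 data="gd" -> buffer=??????????oygd -> prefix_len=0
Fragment 3: offset=2 data="iRAmP" -> buffer=??iRAmP???oygd -> prefix_len=0
Fragment 4: offset=0 data="CT" -> buffer=CTiRAmP???oygd -> prefix_len=7
Fragment 5: offset=7 data="ttf" -> buffer=CTiRAmPttfoygd -> prefix_len=14

Answer: 0 0 0 7 14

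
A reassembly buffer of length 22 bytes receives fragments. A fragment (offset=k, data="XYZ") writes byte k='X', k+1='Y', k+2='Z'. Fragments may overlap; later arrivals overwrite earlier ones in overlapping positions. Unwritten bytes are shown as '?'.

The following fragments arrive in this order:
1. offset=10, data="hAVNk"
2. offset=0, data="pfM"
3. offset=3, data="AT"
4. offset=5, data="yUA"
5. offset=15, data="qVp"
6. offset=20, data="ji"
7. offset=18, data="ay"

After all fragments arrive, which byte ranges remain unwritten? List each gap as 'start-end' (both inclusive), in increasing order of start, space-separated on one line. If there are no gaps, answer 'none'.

Answer: 8-9

Derivation:
Fragment 1: offset=10 len=5
Fragment 2: offset=0 len=3
Fragment 3: offset=3 len=2
Fragment 4: offset=5 len=3
Fragment 5: offset=15 len=3
Fragment 6: offset=20 len=2
Fragment 7: offset=18 len=2
Gaps: 8-9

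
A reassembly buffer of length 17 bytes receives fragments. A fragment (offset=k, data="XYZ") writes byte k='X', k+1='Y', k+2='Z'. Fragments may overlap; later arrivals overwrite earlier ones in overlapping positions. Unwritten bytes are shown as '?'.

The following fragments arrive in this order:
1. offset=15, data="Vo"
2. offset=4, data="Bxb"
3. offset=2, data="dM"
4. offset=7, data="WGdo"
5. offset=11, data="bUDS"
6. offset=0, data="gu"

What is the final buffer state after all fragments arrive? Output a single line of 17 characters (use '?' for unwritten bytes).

Answer: gudMBxbWGdobUDSVo

Derivation:
Fragment 1: offset=15 data="Vo" -> buffer=???????????????Vo
Fragment 2: offset=4 data="Bxb" -> buffer=????Bxb????????Vo
Fragment 3: offset=2 data="dM" -> buffer=??dMBxb????????Vo
Fragment 4: offset=7 data="WGdo" -> buffer=??dMBxbWGdo????Vo
Fragment 5: offset=11 data="bUDS" -> buffer=??dMBxbWGdobUDSVo
Fragment 6: offset=0 data="gu" -> buffer=gudMBxbWGdobUDSVo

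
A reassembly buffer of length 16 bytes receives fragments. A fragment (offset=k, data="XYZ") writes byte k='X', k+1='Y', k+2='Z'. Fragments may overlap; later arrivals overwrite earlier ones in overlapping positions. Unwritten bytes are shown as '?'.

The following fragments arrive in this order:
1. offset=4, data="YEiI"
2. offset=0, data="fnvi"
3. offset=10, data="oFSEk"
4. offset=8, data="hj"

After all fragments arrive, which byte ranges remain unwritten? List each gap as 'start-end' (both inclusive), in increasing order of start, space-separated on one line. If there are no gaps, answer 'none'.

Answer: 15-15

Derivation:
Fragment 1: offset=4 len=4
Fragment 2: offset=0 len=4
Fragment 3: offset=10 len=5
Fragment 4: offset=8 len=2
Gaps: 15-15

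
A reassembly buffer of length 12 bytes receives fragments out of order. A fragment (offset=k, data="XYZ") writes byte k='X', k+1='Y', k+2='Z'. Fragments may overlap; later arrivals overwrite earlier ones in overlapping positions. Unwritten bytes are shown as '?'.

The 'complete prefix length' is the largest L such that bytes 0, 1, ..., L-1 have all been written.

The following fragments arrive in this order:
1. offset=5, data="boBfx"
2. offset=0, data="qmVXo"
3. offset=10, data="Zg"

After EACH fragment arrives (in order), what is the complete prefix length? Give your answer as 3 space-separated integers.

Answer: 0 10 12

Derivation:
Fragment 1: offset=5 data="boBfx" -> buffer=?????boBfx?? -> prefix_len=0
Fragment 2: offset=0 data="qmVXo" -> buffer=qmVXoboBfx?? -> prefix_len=10
Fragment 3: offset=10 data="Zg" -> buffer=qmVXoboBfxZg -> prefix_len=12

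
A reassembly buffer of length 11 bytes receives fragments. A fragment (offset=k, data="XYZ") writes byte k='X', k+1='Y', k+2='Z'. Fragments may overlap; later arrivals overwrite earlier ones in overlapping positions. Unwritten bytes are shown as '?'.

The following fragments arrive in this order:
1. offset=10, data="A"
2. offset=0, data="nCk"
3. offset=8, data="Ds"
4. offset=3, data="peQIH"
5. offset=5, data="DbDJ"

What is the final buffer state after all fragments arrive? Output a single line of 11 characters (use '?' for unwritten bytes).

Fragment 1: offset=10 data="A" -> buffer=??????????A
Fragment 2: offset=0 data="nCk" -> buffer=nCk???????A
Fragment 3: offset=8 data="Ds" -> buffer=nCk?????DsA
Fragment 4: offset=3 data="peQIH" -> buffer=nCkpeQIHDsA
Fragment 5: offset=5 data="DbDJ" -> buffer=nCkpeDbDJsA

Answer: nCkpeDbDJsA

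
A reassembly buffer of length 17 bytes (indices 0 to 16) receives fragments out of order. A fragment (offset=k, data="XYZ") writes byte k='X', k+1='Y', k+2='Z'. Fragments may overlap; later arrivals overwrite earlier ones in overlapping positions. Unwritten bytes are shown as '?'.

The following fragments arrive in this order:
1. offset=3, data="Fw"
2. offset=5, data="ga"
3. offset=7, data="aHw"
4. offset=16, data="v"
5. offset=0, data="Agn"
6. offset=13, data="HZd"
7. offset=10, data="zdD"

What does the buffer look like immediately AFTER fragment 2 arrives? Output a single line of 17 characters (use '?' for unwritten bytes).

Answer: ???Fwga??????????

Derivation:
Fragment 1: offset=3 data="Fw" -> buffer=???Fw????????????
Fragment 2: offset=5 data="ga" -> buffer=???Fwga??????????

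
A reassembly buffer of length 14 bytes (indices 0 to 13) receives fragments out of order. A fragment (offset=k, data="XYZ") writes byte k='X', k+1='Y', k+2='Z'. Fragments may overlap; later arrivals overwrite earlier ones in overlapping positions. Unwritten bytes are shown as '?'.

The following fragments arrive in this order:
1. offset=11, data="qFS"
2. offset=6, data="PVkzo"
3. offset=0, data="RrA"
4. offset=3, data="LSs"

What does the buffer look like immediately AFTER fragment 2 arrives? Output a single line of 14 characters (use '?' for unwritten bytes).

Answer: ??????PVkzoqFS

Derivation:
Fragment 1: offset=11 data="qFS" -> buffer=???????????qFS
Fragment 2: offset=6 data="PVkzo" -> buffer=??????PVkzoqFS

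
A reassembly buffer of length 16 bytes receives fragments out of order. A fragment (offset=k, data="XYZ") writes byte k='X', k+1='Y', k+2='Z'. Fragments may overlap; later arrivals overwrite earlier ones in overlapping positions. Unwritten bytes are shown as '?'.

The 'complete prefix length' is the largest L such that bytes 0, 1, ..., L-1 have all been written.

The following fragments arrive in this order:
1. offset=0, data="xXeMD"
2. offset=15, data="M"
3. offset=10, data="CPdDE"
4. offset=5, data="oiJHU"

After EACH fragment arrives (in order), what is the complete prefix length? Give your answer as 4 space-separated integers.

Fragment 1: offset=0 data="xXeMD" -> buffer=xXeMD??????????? -> prefix_len=5
Fragment 2: offset=15 data="M" -> buffer=xXeMD??????????M -> prefix_len=5
Fragment 3: offset=10 data="CPdDE" -> buffer=xXeMD?????CPdDEM -> prefix_len=5
Fragment 4: offset=5 data="oiJHU" -> buffer=xXeMDoiJHUCPdDEM -> prefix_len=16

Answer: 5 5 5 16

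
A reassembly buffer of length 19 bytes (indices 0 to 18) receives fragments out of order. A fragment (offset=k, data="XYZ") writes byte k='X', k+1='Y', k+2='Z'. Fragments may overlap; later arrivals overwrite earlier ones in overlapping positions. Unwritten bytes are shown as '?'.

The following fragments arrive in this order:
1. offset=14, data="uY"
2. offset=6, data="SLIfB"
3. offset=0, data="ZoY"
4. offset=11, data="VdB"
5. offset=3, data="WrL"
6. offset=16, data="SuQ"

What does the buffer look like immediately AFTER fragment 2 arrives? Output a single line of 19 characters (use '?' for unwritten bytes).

Fragment 1: offset=14 data="uY" -> buffer=??????????????uY???
Fragment 2: offset=6 data="SLIfB" -> buffer=??????SLIfB???uY???

Answer: ??????SLIfB???uY???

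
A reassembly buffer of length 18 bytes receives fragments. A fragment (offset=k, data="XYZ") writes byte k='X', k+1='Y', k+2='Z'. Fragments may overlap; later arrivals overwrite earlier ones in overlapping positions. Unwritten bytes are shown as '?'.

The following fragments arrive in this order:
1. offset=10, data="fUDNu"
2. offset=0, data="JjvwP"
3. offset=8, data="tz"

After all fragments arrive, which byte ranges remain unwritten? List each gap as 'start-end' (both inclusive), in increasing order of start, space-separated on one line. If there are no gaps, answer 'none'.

Answer: 5-7 15-17

Derivation:
Fragment 1: offset=10 len=5
Fragment 2: offset=0 len=5
Fragment 3: offset=8 len=2
Gaps: 5-7 15-17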